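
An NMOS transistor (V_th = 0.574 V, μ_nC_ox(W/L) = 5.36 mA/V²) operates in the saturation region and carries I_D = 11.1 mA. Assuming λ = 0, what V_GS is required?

V_GS = 2.61 V

In saturation I_D = ½ k_n (V_GS − V_th)², so V_GS − V_th = √(2 I_D / k_n) = √(2 × 11.1 / 5.36) = 2.04 V.
V_GS = 0.574 + 2.04 = 2.61 V.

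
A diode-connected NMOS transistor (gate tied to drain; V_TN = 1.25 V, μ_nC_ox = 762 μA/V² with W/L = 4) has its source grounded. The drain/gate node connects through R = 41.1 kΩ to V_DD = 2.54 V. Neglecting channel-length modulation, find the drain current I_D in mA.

With gate tied to drain, V_GS = V_DS ≥ V_GS − V_TN, so the device is in saturation.
k_n = μ_nC_ox · (W/L) = 3.048 mA/V².
KCL at the drain: ½ k_n (V_GS − V_TN)² = (V_DD − V_GS)/R.
Let x = V_GS − 1.25. Then 62.6 x² + x − 1.29 = 0, giving x = 0.136 V (positive root), so V_GS = 1.39 V.
I_D = (V_DD − V_GS)/R = (2.54 − 1.39) / 41.1 = 0.0281 mA.

I_D = 0.0281 mA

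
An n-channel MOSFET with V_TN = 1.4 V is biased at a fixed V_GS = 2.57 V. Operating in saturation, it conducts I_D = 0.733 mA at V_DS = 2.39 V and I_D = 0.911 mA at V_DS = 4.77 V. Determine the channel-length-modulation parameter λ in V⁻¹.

λ = 0.135 V⁻¹

With V_GS fixed, I_D ∝ (1 + λ V_DS) in saturation, so I_D2/I_D1 = (1 + λ V_DS2)/(1 + λ V_DS1).
0.911/0.733 = 1.243 = (1 + 4.77 λ)/(1 + 2.39 λ).
Solving: λ (I_D1 V_DS2 − I_D2 V_DS1) = I_D2 − I_D1, so λ = (0.911 − 0.733) / (0.733 × 4.77 − 0.911 × 2.39) = 0.178 / 1.32 = 0.135 V⁻¹.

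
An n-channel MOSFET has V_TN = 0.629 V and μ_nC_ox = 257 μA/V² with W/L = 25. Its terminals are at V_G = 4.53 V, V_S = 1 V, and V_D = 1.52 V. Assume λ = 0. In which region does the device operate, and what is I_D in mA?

V_GS = V_G − V_S = 4.53 − 1 = 3.53 V; V_DS = V_D − V_S = 1.52 − 1 = 0.52 V.
k_n = μ_nC_ox · (W/L) = 6.425 mA/V².
V_ov = V_GS − V_TN = 3.53 − 0.629 = 2.9 V.
Since V_DS = 0.52 V < V_ov = 2.9 V, the device is in the triode region.
I_D = k_n [V_ov · V_DS − ½ V_DS²] = 6.425 × [2.9 × 0.52 − 0.5 × 0.52²] = 8.82 mA.

Triode; I_D = 8.82 mA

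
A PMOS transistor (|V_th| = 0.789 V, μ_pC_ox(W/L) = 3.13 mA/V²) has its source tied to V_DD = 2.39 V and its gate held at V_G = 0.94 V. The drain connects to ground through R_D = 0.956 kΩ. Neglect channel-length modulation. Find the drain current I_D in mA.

V_SG = V_DD − V_G = 2.39 − 0.94 = 1.45 V, so V_ov = 1.45 − 0.789 = 0.661 V.
Assume saturation: I_D = ½ k_p V_ov² = 0.5 × 3.13 × 0.661² = 0.684 mA, giving V_SD = V_DD − I_D R_D = 2.39 − 0.684 × 0.956 = 1.74 V.
V_SD = 1.74 V ≥ V_ov = 0.661 V, confirming saturation.

I_D = 0.684 mA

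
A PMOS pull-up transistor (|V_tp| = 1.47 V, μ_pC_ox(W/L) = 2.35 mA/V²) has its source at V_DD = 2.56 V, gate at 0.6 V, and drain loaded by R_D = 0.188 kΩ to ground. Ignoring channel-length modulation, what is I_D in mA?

I_D = 0.282 mA

V_SG = V_DD − V_G = 2.56 − 0.6 = 1.96 V, so V_ov = 1.96 − 1.47 = 0.49 V.
Assume saturation: I_D = ½ k_p V_ov² = 0.5 × 2.35 × 0.49² = 0.282 mA, giving V_SD = V_DD − I_D R_D = 2.56 − 0.282 × 0.188 = 2.51 V.
V_SD = 2.51 V ≥ V_ov = 0.49 V, confirming saturation.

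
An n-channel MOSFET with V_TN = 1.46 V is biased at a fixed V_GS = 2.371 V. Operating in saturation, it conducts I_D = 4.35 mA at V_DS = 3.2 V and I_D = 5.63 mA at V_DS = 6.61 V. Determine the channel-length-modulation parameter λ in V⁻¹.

λ = 0.119 V⁻¹

With V_GS fixed, I_D ∝ (1 + λ V_DS) in saturation, so I_D2/I_D1 = (1 + λ V_DS2)/(1 + λ V_DS1).
5.63/4.35 = 1.294 = (1 + 6.61 λ)/(1 + 3.2 λ).
Solving: λ (I_D1 V_DS2 − I_D2 V_DS1) = I_D2 − I_D1, so λ = (5.63 − 4.35) / (4.35 × 6.61 − 5.63 × 3.2) = 1.28 / 10.7 = 0.119 V⁻¹.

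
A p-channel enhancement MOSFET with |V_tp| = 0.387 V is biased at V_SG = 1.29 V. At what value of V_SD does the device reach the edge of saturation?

V_SD,sat = 0.903 V

The boundary between triode and saturation is V_SD = V_SG − |V_tp| = V_ov.
V_ov = 1.29 − 0.387 = 0.903 V.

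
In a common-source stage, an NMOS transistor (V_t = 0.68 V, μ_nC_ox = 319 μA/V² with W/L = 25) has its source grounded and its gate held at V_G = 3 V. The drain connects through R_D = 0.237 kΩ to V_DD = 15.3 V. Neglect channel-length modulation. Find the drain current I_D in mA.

I_D = 21.5 mA

V_GS = V_G = 3 V, so V_ov = 3 − 0.68 = 2.32 V.
k_n = μ_nC_ox · (W/L) = 7.975 mA/V².
Assume saturation: I_D = ½ k_n V_ov² = 0.5 × 7.975 × 2.32² = 21.5 mA, giving V_DS = V_DD − I_D R_D = 15.3 − 21.5 × 0.237 = 10.2 V.
V_DS = 10.2 V ≥ V_ov = 2.32 V, confirming saturation.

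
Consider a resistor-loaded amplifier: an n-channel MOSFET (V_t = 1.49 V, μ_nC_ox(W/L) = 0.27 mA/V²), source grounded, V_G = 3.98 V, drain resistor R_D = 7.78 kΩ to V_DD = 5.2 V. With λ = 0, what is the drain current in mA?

V_GS = V_G = 3.98 V, so V_ov = 3.98 − 1.49 = 2.49 V.
Assume saturation: I_D = ½ k_n V_ov² = 0.5 × 0.27 × 2.49² = 0.837 mA, giving V_DS = V_DD − I_D R_D = 5.2 − 0.837 × 7.78 = -1.31 V.
But -1.31 V < V_ov = 2.49 V, so the device is actually in triode.
In triode I_D = k_n[V_ov V_DS − ½ V_DS²] and I_D = (V_DD − V_DS)/R_D. Equating: 1.05 V_DS² − 6.23 V_DS + 5.2 = 0, giving V_DS = 1 V (the root below V_ov).
I_D = (5.2 − 1) / 7.78 = 0.539 mA.

I_D = 0.539 mA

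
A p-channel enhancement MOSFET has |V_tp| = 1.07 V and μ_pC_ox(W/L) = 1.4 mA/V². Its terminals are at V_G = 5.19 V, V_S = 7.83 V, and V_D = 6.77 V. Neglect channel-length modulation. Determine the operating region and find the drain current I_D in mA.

Triode; I_D = 1.54 mA

V_SG = V_S − V_G = 7.83 − 5.19 = 2.64 V; V_SD = V_S − V_D = 7.83 − 6.77 = 1.06 V.
V_ov = V_SG − |V_tp| = 2.64 − 1.07 = 1.57 V.
Since V_SD = 1.06 V < V_ov = 1.57 V, the device is in the triode region.
I_D = k_p [V_ov · V_SD − ½ V_SD²] = 1.4 × [1.57 × 1.06 − 0.5 × 1.06²] = 1.54 mA.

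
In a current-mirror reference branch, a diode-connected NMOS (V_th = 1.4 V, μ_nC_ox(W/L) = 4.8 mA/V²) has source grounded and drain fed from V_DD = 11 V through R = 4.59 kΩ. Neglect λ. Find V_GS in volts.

With gate tied to drain, V_GS = V_DS ≥ V_GS − V_th, so the device is in saturation.
KCL at the drain: ½ k_n (V_GS − V_th)² = (V_DD − V_GS)/R.
Let x = V_GS − 1.4. Then 11 x² + x − 9.6 = 0, giving x = 0.889 V (positive root), so V_GS = 2.29 V.
I_D = (V_DD − V_GS)/R = (11 − 2.29) / 4.59 = 1.9 mA.

V_GS = 2.29 V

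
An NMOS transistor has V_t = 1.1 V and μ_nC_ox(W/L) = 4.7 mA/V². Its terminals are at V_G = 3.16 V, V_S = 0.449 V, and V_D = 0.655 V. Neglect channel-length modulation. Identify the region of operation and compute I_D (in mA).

Triode; I_D = 1.46 mA

V_GS = V_G − V_S = 3.16 − 0.449 = 2.71 V; V_DS = V_D − V_S = 0.655 − 0.449 = 0.206 V.
V_ov = V_GS − V_t = 2.71 − 1.1 = 1.61 V.
Since V_DS = 0.206 V < V_ov = 1.61 V, the device is in the triode region.
I_D = k_n [V_ov · V_DS − ½ V_DS²] = 4.7 × [1.61 × 0.206 − 0.5 × 0.206²] = 1.46 mA.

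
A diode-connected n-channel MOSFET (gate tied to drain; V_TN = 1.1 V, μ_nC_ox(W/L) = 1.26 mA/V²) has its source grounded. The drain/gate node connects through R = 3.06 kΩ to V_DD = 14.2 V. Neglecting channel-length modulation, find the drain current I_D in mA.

I_D = 3.51 mA

With gate tied to drain, V_GS = V_DS ≥ V_GS − V_TN, so the device is in saturation.
KCL at the drain: ½ k_n (V_GS − V_TN)² = (V_DD − V_GS)/R.
Let x = V_GS − 1.1. Then 1.93 x² + x − 13.1 = 0, giving x = 2.36 V (positive root), so V_GS = 3.46 V.
I_D = (V_DD − V_GS)/R = (14.2 − 3.46) / 3.06 = 3.51 mA.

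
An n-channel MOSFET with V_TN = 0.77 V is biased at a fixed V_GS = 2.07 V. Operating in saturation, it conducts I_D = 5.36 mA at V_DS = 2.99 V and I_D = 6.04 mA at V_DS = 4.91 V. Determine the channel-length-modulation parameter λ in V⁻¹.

λ = 0.0823 V⁻¹

With V_GS fixed, I_D ∝ (1 + λ V_DS) in saturation, so I_D2/I_D1 = (1 + λ V_DS2)/(1 + λ V_DS1).
6.04/5.36 = 1.127 = (1 + 4.91 λ)/(1 + 2.99 λ).
Solving: λ (I_D1 V_DS2 − I_D2 V_DS1) = I_D2 − I_D1, so λ = (6.04 − 5.36) / (5.36 × 4.91 − 6.04 × 2.99) = 0.68 / 8.26 = 0.0823 V⁻¹.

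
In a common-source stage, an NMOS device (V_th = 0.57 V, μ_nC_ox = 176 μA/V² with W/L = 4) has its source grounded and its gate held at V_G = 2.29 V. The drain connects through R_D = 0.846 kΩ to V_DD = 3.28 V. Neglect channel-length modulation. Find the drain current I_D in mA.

V_GS = V_G = 2.29 V, so V_ov = 2.29 − 0.57 = 1.72 V.
k_n = μ_nC_ox · (W/L) = 0.704 mA/V².
Assume saturation: I_D = ½ k_n V_ov² = 0.5 × 0.704 × 1.72² = 1.04 mA, giving V_DS = V_DD − I_D R_D = 3.28 − 1.04 × 0.846 = 2.4 V.
V_DS = 2.4 V ≥ V_ov = 1.72 V, confirming saturation.

I_D = 1.04 mA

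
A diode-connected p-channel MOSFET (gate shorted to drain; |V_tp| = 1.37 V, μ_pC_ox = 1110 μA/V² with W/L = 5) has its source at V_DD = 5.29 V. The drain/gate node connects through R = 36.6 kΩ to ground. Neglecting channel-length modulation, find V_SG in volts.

With gate tied to drain, V_SG = V_SD ≥ V_SG − |V_tp|, so the device is in saturation.
k_p = μ_pC_ox · (W/L) = 5.55 mA/V².
KCL at the drain: ½ k_p (V_SG − |V_tp|)² = (V_DD − V_SG)/R.
Let x = V_SG − 1.37. Then 102 x² + x − 3.92 = 0, giving x = 0.192 V (positive root), so V_SG = 1.56 V.
I_D = (V_DD − V_SG)/R = (5.29 − 1.56) / 36.6 = 0.102 mA.

V_SG = 1.56 V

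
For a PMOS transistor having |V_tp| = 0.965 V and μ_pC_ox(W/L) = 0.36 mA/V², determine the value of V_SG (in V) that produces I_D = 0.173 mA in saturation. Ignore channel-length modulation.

V_SG = 1.95 V

In saturation I_D = ½ k_p (V_SG − |V_tp|)², so V_SG − |V_tp| = √(2 I_D / k_p) = √(2 × 0.173 / 0.36) = 0.98 V.
V_SG = 0.965 + 0.98 = 1.95 V.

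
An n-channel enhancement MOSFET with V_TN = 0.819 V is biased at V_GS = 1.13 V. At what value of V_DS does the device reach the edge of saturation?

The boundary between triode and saturation is V_DS = V_GS − V_TN = V_ov.
V_ov = 1.13 − 0.819 = 0.311 V.

V_DS,sat = 0.311 V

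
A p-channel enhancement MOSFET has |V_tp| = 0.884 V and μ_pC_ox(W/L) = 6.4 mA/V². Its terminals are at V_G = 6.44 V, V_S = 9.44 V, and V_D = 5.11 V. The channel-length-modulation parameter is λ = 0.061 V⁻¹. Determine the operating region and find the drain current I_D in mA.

Saturation; I_D = 18.1 mA

V_SG = V_S − V_G = 9.44 − 6.44 = 3 V; V_SD = V_S − V_D = 9.44 − 5.11 = 4.33 V.
V_ov = V_SG − |V_tp| = 3 − 0.884 = 2.12 V.
Since V_SD = 4.33 V ≥ V_ov = 2.12 V, the device is in saturation.
I_D = ½ k_p V_ov² (1 + λ V_SD) = 0.5 × 6.4 × 2.12² × (1 + 0.061 × 4.33) = 18.1 mA.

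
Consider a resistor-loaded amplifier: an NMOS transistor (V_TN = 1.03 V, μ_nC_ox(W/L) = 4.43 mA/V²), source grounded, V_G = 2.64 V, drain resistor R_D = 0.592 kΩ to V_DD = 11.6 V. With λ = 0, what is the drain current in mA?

V_GS = V_G = 2.64 V, so V_ov = 2.64 − 1.03 = 1.61 V.
Assume saturation: I_D = ½ k_n V_ov² = 0.5 × 4.43 × 1.61² = 5.74 mA, giving V_DS = V_DD − I_D R_D = 11.6 − 5.74 × 0.592 = 8.2 V.
V_DS = 8.2 V ≥ V_ov = 1.61 V, confirming saturation.

I_D = 5.74 mA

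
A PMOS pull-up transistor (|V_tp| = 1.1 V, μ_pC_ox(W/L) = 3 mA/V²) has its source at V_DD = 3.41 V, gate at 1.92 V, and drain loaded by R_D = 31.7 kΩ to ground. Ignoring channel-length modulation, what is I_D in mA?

I_D = 0.104 mA

V_SG = V_DD − V_G = 3.41 − 1.92 = 1.49 V, so V_ov = 1.49 − 1.1 = 0.39 V.
Assume saturation: I_D = ½ k_p V_ov² = 0.5 × 3 × 0.39² = 0.228 mA, giving V_SD = V_DD − I_D R_D = 3.41 − 0.228 × 31.7 = -3.82 V.
But -3.82 V < V_ov = 0.39 V, so the device is actually in triode.
In triode I_D = k_p[V_ov V_SD − ½ V_SD²] and I_D = (V_DD − V_SD)/R_D. Equating: 47.5 V_SD² − 38.09 V_SD + 3.41 = 0, giving V_SD = 0.103 V (the root below V_ov).
I_D = (3.41 − 0.103) / 31.7 = 0.104 mA.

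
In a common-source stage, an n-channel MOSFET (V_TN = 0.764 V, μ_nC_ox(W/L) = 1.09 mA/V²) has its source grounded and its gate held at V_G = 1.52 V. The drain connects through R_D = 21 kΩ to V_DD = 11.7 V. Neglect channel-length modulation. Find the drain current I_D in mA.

I_D = 0.311 mA

V_GS = V_G = 1.52 V, so V_ov = 1.52 − 0.764 = 0.756 V.
Assume saturation: I_D = ½ k_n V_ov² = 0.5 × 1.09 × 0.756² = 0.311 mA, giving V_DS = V_DD − I_D R_D = 11.7 − 0.311 × 21 = 5.16 V.
V_DS = 5.16 V ≥ V_ov = 0.756 V, confirming saturation.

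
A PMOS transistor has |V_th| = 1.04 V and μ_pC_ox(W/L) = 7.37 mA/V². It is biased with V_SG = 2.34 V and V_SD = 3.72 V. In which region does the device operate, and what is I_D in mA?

V_ov = V_SG − |V_th| = 2.34 − 1.04 = 1.3 V.
Since V_SD = 3.72 V ≥ V_ov = 1.3 V, the device is in saturation.
I_D = ½ k_p V_ov² = 0.5 × 7.37 × 1.3² = 6.23 mA.

Saturation; I_D = 6.23 mA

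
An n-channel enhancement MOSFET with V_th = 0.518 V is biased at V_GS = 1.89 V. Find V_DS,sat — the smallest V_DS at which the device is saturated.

V_DS,sat = 1.37 V

The boundary between triode and saturation is V_DS = V_GS − V_th = V_ov.
V_ov = 1.89 − 0.518 = 1.37 V.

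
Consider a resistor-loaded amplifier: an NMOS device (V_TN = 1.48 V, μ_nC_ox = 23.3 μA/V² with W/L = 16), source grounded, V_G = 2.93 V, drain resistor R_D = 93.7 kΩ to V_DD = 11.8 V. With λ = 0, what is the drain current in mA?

I_D = 0.123 mA

V_GS = V_G = 2.93 V, so V_ov = 2.93 − 1.48 = 1.45 V.
k_n = μ_nC_ox · (W/L) = 0.3728 mA/V².
Assume saturation: I_D = ½ k_n V_ov² = 0.5 × 0.3728 × 1.45² = 0.392 mA, giving V_DS = V_DD − I_D R_D = 11.8 − 0.392 × 93.7 = -24.9 V.
But -24.9 V < V_ov = 1.45 V, so the device is actually in triode.
In triode I_D = k_n[V_ov V_DS − ½ V_DS²] and I_D = (V_DD − V_DS)/R_D. Equating: 17.5 V_DS² − 51.65 V_DS + 11.8 = 0, giving V_DS = 0.25 V (the root below V_ov).
I_D = (11.8 − 0.25) / 93.7 = 0.123 mA.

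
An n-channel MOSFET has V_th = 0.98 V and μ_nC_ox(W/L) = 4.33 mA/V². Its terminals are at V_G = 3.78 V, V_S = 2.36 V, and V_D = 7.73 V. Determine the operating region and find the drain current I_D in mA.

Saturation; I_D = 0.419 mA

V_GS = V_G − V_S = 3.78 − 2.36 = 1.42 V; V_DS = V_D − V_S = 7.73 − 2.36 = 5.37 V.
V_ov = V_GS − V_th = 1.42 − 0.98 = 0.44 V.
Since V_DS = 5.37 V ≥ V_ov = 0.44 V, the device is in saturation.
I_D = ½ k_n V_ov² = 0.5 × 4.33 × 0.44² = 0.419 mA.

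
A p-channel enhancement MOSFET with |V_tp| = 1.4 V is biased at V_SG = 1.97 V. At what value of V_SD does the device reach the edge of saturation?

The boundary between triode and saturation is V_SD = V_SG − |V_tp| = V_ov.
V_ov = 1.97 − 1.4 = 0.57 V.

V_SD,sat = 0.570 V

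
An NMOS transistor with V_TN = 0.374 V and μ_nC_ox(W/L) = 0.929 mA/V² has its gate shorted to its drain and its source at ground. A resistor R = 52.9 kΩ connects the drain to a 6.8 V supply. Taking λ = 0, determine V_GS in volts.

V_GS = 0.865 V

With gate tied to drain, V_GS = V_DS ≥ V_GS − V_TN, so the device is in saturation.
KCL at the drain: ½ k_n (V_GS − V_TN)² = (V_DD − V_GS)/R.
Let x = V_GS − 0.374. Then 24.6 x² + x − 6.426 = 0, giving x = 0.491 V (positive root), so V_GS = 0.865 V.
I_D = (V_DD − V_GS)/R = (6.8 − 0.865) / 52.9 = 0.112 mA.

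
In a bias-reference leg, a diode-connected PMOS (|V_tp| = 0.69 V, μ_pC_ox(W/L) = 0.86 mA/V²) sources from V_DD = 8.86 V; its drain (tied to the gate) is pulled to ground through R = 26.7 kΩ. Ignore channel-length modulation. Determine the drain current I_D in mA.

I_D = 0.276 mA

With gate tied to drain, V_SG = V_SD ≥ V_SG − |V_tp|, so the device is in saturation.
KCL at the drain: ½ k_p (V_SG − |V_tp|)² = (V_DD − V_SG)/R.
Let x = V_SG − 0.69. Then 11.5 x² + x − 8.17 = 0, giving x = 0.801 V (positive root), so V_SG = 1.49 V.
I_D = (V_DD − V_SG)/R = (8.86 − 1.49) / 26.7 = 0.276 mA.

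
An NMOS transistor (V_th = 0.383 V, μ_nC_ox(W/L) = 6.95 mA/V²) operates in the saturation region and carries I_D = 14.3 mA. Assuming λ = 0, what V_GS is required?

V_GS = 2.41 V

In saturation I_D = ½ k_n (V_GS − V_th)², so V_GS − V_th = √(2 I_D / k_n) = √(2 × 14.3 / 6.95) = 2.03 V.
V_GS = 0.383 + 2.03 = 2.41 V.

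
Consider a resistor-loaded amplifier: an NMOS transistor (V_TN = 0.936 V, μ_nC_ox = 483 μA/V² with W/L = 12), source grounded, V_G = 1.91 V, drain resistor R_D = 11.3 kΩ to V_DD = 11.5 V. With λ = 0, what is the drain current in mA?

V_GS = V_G = 1.91 V, so V_ov = 1.91 − 0.936 = 0.974 V.
k_n = μ_nC_ox · (W/L) = 5.796 mA/V².
Assume saturation: I_D = ½ k_n V_ov² = 0.5 × 5.796 × 0.974² = 2.75 mA, giving V_DS = V_DD − I_D R_D = 11.5 − 2.75 × 11.3 = -19.6 V.
But -19.6 V < V_ov = 0.974 V, so the device is actually in triode.
In triode I_D = k_n[V_ov V_DS − ½ V_DS²] and I_D = (V_DD − V_DS)/R_D. Equating: 32.7 V_DS² − 64.79 V_DS + 11.5 = 0, giving V_DS = 0.197 V (the root below V_ov).
I_D = (11.5 − 0.197) / 11.3 = 1 mA.

I_D = 1.00 mA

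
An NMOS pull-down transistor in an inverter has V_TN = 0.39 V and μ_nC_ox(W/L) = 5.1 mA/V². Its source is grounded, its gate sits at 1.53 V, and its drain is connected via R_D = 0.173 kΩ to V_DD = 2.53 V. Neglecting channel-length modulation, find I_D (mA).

I_D = 3.31 mA

V_GS = V_G = 1.53 V, so V_ov = 1.53 − 0.39 = 1.14 V.
Assume saturation: I_D = ½ k_n V_ov² = 0.5 × 5.1 × 1.14² = 3.31 mA, giving V_DS = V_DD − I_D R_D = 2.53 − 3.31 × 0.173 = 1.96 V.
V_DS = 1.96 V ≥ V_ov = 1.14 V, confirming saturation.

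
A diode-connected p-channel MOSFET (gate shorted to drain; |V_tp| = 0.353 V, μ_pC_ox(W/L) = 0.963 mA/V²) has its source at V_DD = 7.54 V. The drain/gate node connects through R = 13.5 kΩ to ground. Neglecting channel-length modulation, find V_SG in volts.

With gate tied to drain, V_SG = V_SD ≥ V_SG − |V_tp|, so the device is in saturation.
KCL at the drain: ½ k_p (V_SG − |V_tp|)² = (V_DD − V_SG)/R.
Let x = V_SG − 0.353. Then 6.5 x² + x − 7.187 = 0, giving x = 0.977 V (positive root), so V_SG = 1.33 V.
I_D = (V_DD − V_SG)/R = (7.54 − 1.33) / 13.5 = 0.46 mA.

V_SG = 1.33 V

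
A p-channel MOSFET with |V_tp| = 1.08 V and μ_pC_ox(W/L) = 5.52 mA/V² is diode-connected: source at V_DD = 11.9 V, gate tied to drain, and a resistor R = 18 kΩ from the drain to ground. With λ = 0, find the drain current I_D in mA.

I_D = 0.576 mA

With gate tied to drain, V_SG = V_SD ≥ V_SG − |V_tp|, so the device is in saturation.
KCL at the drain: ½ k_p (V_SG − |V_tp|)² = (V_DD − V_SG)/R.
Let x = V_SG − 1.08. Then 49.7 x² + x − 10.82 = 0, giving x = 0.457 V (positive root), so V_SG = 1.54 V.
I_D = (V_DD − V_SG)/R = (11.9 − 1.54) / 18 = 0.576 mA.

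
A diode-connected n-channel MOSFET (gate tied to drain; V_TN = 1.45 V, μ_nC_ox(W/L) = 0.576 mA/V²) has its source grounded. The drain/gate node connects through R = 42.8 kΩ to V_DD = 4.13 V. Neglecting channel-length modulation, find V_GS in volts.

V_GS = 1.88 V

With gate tied to drain, V_GS = V_DS ≥ V_GS − V_TN, so the device is in saturation.
KCL at the drain: ½ k_n (V_GS − V_TN)² = (V_DD − V_GS)/R.
Let x = V_GS − 1.45. Then 12.3 x² + x − 2.68 = 0, giving x = 0.427 V (positive root), so V_GS = 1.88 V.
I_D = (V_DD − V_GS)/R = (4.13 − 1.88) / 42.8 = 0.0526 mA.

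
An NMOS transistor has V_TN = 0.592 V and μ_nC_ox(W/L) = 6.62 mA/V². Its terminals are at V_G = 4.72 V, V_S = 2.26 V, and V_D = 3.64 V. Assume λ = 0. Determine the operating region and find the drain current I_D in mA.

Triode; I_D = 10.8 mA

V_GS = V_G − V_S = 4.72 − 2.26 = 2.46 V; V_DS = V_D − V_S = 3.64 − 2.26 = 1.38 V.
V_ov = V_GS − V_TN = 2.46 − 0.592 = 1.87 V.
Since V_DS = 1.38 V < V_ov = 1.87 V, the device is in the triode region.
I_D = k_n [V_ov · V_DS − ½ V_DS²] = 6.62 × [1.87 × 1.38 − 0.5 × 1.38²] = 10.8 mA.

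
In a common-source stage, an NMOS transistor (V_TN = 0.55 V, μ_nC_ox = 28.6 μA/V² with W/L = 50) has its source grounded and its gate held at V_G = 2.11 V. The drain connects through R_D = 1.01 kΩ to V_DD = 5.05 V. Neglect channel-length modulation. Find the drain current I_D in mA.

V_GS = V_G = 2.11 V, so V_ov = 2.11 − 0.55 = 1.56 V.
k_n = μ_nC_ox · (W/L) = 1.43 mA/V².
Assume saturation: I_D = ½ k_n V_ov² = 0.5 × 1.43 × 1.56² = 1.74 mA, giving V_DS = V_DD − I_D R_D = 5.05 − 1.74 × 1.01 = 3.29 V.
V_DS = 3.29 V ≥ V_ov = 1.56 V, confirming saturation.

I_D = 1.74 mA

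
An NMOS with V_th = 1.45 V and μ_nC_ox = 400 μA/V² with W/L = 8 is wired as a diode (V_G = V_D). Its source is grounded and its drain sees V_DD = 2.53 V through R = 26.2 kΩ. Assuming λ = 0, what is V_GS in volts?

With gate tied to drain, V_GS = V_DS ≥ V_GS − V_th, so the device is in saturation.
k_n = μ_nC_ox · (W/L) = 3.2 mA/V².
KCL at the drain: ½ k_n (V_GS − V_th)² = (V_DD − V_GS)/R.
Let x = V_GS − 1.45. Then 41.9 x² + x − 1.08 = 0, giving x = 0.149 V (positive root), so V_GS = 1.6 V.
I_D = (V_DD − V_GS)/R = (2.53 − 1.6) / 26.2 = 0.0355 mA.

V_GS = 1.60 V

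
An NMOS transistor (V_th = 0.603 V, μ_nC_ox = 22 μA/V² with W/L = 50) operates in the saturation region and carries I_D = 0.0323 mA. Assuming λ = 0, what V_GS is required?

k_n = μ_nC_ox · (W/L) = 1.1 mA/V².
In saturation I_D = ½ k_n (V_GS − V_th)², so V_GS − V_th = √(2 I_D / k_n) = √(2 × 0.0323 / 1.1) = 0.242 V.
V_GS = 0.603 + 0.242 = 0.845 V.

V_GS = 0.845 V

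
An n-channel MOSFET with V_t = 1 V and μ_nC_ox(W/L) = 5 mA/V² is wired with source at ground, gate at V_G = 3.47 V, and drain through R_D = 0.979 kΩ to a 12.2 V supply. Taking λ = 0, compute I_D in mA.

V_GS = V_G = 3.47 V, so V_ov = 3.47 − 1 = 2.47 V.
Assume saturation: I_D = ½ k_n V_ov² = 0.5 × 5 × 2.47² = 15.3 mA, giving V_DS = V_DD − I_D R_D = 12.2 − 15.3 × 0.979 = -2.73 V.
But -2.73 V < V_ov = 2.47 V, so the device is actually in triode.
In triode I_D = k_n[V_ov V_DS − ½ V_DS²] and I_D = (V_DD − V_DS)/R_D. Equating: 2.45 V_DS² − 13.09 V_DS + 12.2 = 0, giving V_DS = 1.2 V (the root below V_ov).
I_D = (12.2 − 1.2) / 0.979 = 11.2 mA.

I_D = 11.2 mA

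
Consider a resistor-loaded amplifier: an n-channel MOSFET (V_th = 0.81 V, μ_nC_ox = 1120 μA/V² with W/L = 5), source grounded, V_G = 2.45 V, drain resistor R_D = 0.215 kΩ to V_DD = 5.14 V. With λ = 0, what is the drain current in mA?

I_D = 7.53 mA

V_GS = V_G = 2.45 V, so V_ov = 2.45 − 0.81 = 1.64 V.
k_n = μ_nC_ox · (W/L) = 5.6 mA/V².
Assume saturation: I_D = ½ k_n V_ov² = 0.5 × 5.6 × 1.64² = 7.53 mA, giving V_DS = V_DD − I_D R_D = 5.14 − 7.53 × 0.215 = 3.52 V.
V_DS = 3.52 V ≥ V_ov = 1.64 V, confirming saturation.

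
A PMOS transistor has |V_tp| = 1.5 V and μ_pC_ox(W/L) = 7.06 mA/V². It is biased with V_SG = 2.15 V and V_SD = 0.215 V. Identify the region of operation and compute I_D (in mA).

Triode; I_D = 0.823 mA

V_ov = V_SG − |V_tp| = 2.15 − 1.5 = 0.65 V.
Since V_SD = 0.215 V < V_ov = 0.65 V, the device is in the triode region.
I_D = k_p [V_ov · V_SD − ½ V_SD²] = 7.06 × [0.65 × 0.215 − 0.5 × 0.215²] = 0.823 mA.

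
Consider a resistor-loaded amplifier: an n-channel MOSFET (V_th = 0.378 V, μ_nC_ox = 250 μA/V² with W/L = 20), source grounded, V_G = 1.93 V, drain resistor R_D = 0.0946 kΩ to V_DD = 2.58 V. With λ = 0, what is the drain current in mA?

I_D = 6.02 mA

V_GS = V_G = 1.93 V, so V_ov = 1.93 − 0.378 = 1.55 V.
k_n = μ_nC_ox · (W/L) = 5 mA/V².
Assume saturation: I_D = ½ k_n V_ov² = 0.5 × 5 × 1.55² = 6.02 mA, giving V_DS = V_DD − I_D R_D = 2.58 − 6.02 × 0.0946 = 2.01 V.
V_DS = 2.01 V ≥ V_ov = 1.55 V, confirming saturation.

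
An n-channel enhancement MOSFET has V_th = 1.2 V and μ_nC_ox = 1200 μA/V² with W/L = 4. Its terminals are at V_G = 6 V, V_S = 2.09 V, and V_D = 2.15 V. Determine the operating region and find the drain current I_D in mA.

Triode; I_D = 0.772 mA

V_GS = V_G − V_S = 6 − 2.09 = 3.91 V; V_DS = V_D − V_S = 2.15 − 2.09 = 0.06 V.
k_n = μ_nC_ox · (W/L) = 4.8 mA/V².
V_ov = V_GS − V_th = 3.91 − 1.2 = 2.71 V.
Since V_DS = 0.06 V < V_ov = 2.71 V, the device is in the triode region.
I_D = k_n [V_ov · V_DS − ½ V_DS²] = 4.8 × [2.71 × 0.06 − 0.5 × 0.06²] = 0.772 mA.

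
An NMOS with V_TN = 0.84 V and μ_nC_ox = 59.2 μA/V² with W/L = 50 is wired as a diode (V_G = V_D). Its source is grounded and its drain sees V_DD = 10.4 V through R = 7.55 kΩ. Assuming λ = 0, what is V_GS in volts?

V_GS = 1.72 V

With gate tied to drain, V_GS = V_DS ≥ V_GS − V_TN, so the device is in saturation.
k_n = μ_nC_ox · (W/L) = 2.96 mA/V².
KCL at the drain: ½ k_n (V_GS − V_TN)² = (V_DD − V_GS)/R.
Let x = V_GS − 0.84. Then 11.2 x² + x − 9.56 = 0, giving x = 0.881 V (positive root), so V_GS = 1.72 V.
I_D = (V_DD − V_GS)/R = (10.4 − 1.72) / 7.55 = 1.15 mA.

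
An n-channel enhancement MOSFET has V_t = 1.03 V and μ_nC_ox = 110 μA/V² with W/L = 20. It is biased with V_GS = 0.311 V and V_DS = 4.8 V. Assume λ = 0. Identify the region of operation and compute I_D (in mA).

V_GS = 0.311 V < V_t = 1.03 V, so the transistor is in cutoff.

Cutoff; I_D = 0 mA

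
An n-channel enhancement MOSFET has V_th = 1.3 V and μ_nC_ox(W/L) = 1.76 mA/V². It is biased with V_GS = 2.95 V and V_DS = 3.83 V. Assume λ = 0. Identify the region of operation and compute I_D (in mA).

V_ov = V_GS − V_th = 2.95 − 1.3 = 1.65 V.
Since V_DS = 3.83 V ≥ V_ov = 1.65 V, the device is in saturation.
I_D = ½ k_n V_ov² = 0.5 × 1.76 × 1.65² = 2.4 mA.

Saturation; I_D = 2.40 mA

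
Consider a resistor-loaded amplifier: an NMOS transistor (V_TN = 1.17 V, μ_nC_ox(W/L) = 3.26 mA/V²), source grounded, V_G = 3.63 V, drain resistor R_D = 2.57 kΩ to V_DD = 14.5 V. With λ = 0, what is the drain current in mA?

V_GS = V_G = 3.63 V, so V_ov = 3.63 − 1.17 = 2.46 V.
Assume saturation: I_D = ½ k_n V_ov² = 0.5 × 3.26 × 2.46² = 9.86 mA, giving V_DS = V_DD − I_D R_D = 14.5 − 9.86 × 2.57 = -10.9 V.
But -10.9 V < V_ov = 2.46 V, so the device is actually in triode.
In triode I_D = k_n[V_ov V_DS − ½ V_DS²] and I_D = (V_DD − V_DS)/R_D. Equating: 4.19 V_DS² − 21.61 V_DS + 14.5 = 0, giving V_DS = 0.793 V (the root below V_ov).
I_D = (14.5 − 0.793) / 2.57 = 5.33 mA.

I_D = 5.33 mA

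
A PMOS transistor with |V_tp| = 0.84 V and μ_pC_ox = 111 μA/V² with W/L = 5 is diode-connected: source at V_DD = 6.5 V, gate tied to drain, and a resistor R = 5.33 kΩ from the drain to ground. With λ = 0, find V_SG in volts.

With gate tied to drain, V_SG = V_SD ≥ V_SG − |V_tp|, so the device is in saturation.
k_p = μ_pC_ox · (W/L) = 0.555 mA/V².
KCL at the drain: ½ k_p (V_SG − |V_tp|)² = (V_DD − V_SG)/R.
Let x = V_SG − 0.84. Then 1.48 x² + x − 5.66 = 0, giving x = 1.65 V (positive root), so V_SG = 2.49 V.
I_D = (V_DD − V_SG)/R = (6.5 − 2.49) / 5.33 = 0.753 mA.

V_SG = 2.49 V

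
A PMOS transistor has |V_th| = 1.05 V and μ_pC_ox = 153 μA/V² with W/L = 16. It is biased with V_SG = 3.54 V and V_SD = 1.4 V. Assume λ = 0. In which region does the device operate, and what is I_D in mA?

Triode; I_D = 6.13 mA

k_p = μ_pC_ox · (W/L) = 2.448 mA/V².
V_ov = V_SG − |V_th| = 3.54 − 1.05 = 2.49 V.
Since V_SD = 1.4 V < V_ov = 2.49 V, the device is in the triode region.
I_D = k_p [V_ov · V_SD − ½ V_SD²] = 2.448 × [2.49 × 1.4 − 0.5 × 1.4²] = 6.13 mA.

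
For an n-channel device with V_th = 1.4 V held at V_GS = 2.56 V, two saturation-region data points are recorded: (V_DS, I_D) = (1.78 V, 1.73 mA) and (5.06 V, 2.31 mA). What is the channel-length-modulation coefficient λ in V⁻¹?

With V_GS fixed, I_D ∝ (1 + λ V_DS) in saturation, so I_D2/I_D1 = (1 + λ V_DS2)/(1 + λ V_DS1).
2.31/1.73 = 1.335 = (1 + 5.06 λ)/(1 + 1.78 λ).
Solving: λ (I_D1 V_DS2 − I_D2 V_DS1) = I_D2 − I_D1, so λ = (2.31 − 1.73) / (1.73 × 5.06 − 2.31 × 1.78) = 0.58 / 4.64 = 0.125 V⁻¹.

λ = 0.125 V⁻¹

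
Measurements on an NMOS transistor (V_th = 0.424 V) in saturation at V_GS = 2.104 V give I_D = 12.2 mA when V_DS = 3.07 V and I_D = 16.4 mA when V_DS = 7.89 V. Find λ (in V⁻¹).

λ = 0.0915 V⁻¹

With V_GS fixed, I_D ∝ (1 + λ V_DS) in saturation, so I_D2/I_D1 = (1 + λ V_DS2)/(1 + λ V_DS1).
16.4/12.2 = 1.344 = (1 + 7.89 λ)/(1 + 3.07 λ).
Solving: λ (I_D1 V_DS2 − I_D2 V_DS1) = I_D2 − I_D1, so λ = (16.4 − 12.2) / (12.2 × 7.89 − 16.4 × 3.07) = 4.2 / 45.9 = 0.0915 V⁻¹.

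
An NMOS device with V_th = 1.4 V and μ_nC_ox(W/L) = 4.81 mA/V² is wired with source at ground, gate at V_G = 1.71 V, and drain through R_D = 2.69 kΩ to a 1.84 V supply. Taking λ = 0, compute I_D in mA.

V_GS = V_G = 1.71 V, so V_ov = 1.71 − 1.4 = 0.31 V.
Assume saturation: I_D = ½ k_n V_ov² = 0.5 × 4.81 × 0.31² = 0.231 mA, giving V_DS = V_DD − I_D R_D = 1.84 − 0.231 × 2.69 = 1.22 V.
V_DS = 1.22 V ≥ V_ov = 0.31 V, confirming saturation.

I_D = 0.231 mA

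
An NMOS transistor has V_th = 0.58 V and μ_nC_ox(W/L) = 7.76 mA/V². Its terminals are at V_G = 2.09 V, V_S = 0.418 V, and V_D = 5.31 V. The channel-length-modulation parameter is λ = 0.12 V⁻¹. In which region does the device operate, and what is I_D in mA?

V_GS = V_G − V_S = 2.09 − 0.418 = 1.67 V; V_DS = V_D − V_S = 5.31 − 0.418 = 4.89 V.
V_ov = V_GS − V_th = 1.67 − 0.58 = 1.09 V.
Since V_DS = 4.89 V ≥ V_ov = 1.09 V, the device is in saturation.
I_D = ½ k_n V_ov² (1 + λ V_DS) = 0.5 × 7.76 × 1.09² × (1 + 0.12 × 4.89) = 7.34 mA.

Saturation; I_D = 7.34 mA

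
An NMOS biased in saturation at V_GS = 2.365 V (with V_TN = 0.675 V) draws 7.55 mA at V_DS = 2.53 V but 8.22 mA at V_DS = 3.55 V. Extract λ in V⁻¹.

λ = 0.112 V⁻¹

With V_GS fixed, I_D ∝ (1 + λ V_DS) in saturation, so I_D2/I_D1 = (1 + λ V_DS2)/(1 + λ V_DS1).
8.22/7.55 = 1.089 = (1 + 3.55 λ)/(1 + 2.53 λ).
Solving: λ (I_D1 V_DS2 − I_D2 V_DS1) = I_D2 − I_D1, so λ = (8.22 − 7.55) / (7.55 × 3.55 − 8.22 × 2.53) = 0.67 / 6.01 = 0.112 V⁻¹.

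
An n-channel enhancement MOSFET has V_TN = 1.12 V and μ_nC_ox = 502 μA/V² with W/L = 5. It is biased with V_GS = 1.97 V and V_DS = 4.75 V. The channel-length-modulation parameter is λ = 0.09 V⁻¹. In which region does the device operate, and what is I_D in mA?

k_n = μ_nC_ox · (W/L) = 2.51 mA/V².
V_ov = V_GS − V_TN = 1.97 − 1.12 = 0.85 V.
Since V_DS = 4.75 V ≥ V_ov = 0.85 V, the device is in saturation.
I_D = ½ k_n V_ov² (1 + λ V_DS) = 0.5 × 2.51 × 0.85² × (1 + 0.09 × 4.75) = 1.29 mA.

Saturation; I_D = 1.29 mA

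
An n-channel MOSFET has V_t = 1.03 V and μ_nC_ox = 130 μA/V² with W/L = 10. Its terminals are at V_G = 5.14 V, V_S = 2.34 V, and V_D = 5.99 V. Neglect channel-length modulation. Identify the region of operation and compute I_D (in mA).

Saturation; I_D = 2.04 mA

V_GS = V_G − V_S = 5.14 − 2.34 = 2.8 V; V_DS = V_D − V_S = 5.99 − 2.34 = 3.65 V.
k_n = μ_nC_ox · (W/L) = 1.3 mA/V².
V_ov = V_GS − V_t = 2.8 − 1.03 = 1.77 V.
Since V_DS = 3.65 V ≥ V_ov = 1.77 V, the device is in saturation.
I_D = ½ k_n V_ov² = 0.5 × 1.3 × 1.77² = 2.04 mA.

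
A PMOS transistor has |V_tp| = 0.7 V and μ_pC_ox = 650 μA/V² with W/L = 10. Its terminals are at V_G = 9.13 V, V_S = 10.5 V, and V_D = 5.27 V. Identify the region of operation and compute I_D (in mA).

Saturation; I_D = 1.46 mA

V_SG = V_S − V_G = 10.5 − 9.13 = 1.37 V; V_SD = V_S − V_D = 10.5 − 5.27 = 5.23 V.
k_p = μ_pC_ox · (W/L) = 6.5 mA/V².
V_ov = V_SG − |V_tp| = 1.37 − 0.7 = 0.67 V.
Since V_SD = 5.23 V ≥ V_ov = 0.67 V, the device is in saturation.
I_D = ½ k_p V_ov² = 0.5 × 6.5 × 0.67² = 1.46 mA.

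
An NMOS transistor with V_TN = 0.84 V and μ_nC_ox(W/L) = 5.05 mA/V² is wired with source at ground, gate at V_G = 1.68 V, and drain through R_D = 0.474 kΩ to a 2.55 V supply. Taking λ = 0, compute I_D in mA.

V_GS = V_G = 1.68 V, so V_ov = 1.68 − 0.84 = 0.84 V.
Assume saturation: I_D = ½ k_n V_ov² = 0.5 × 5.05 × 0.84² = 1.78 mA, giving V_DS = V_DD − I_D R_D = 2.55 − 1.78 × 0.474 = 1.71 V.
V_DS = 1.71 V ≥ V_ov = 0.84 V, confirming saturation.

I_D = 1.78 mA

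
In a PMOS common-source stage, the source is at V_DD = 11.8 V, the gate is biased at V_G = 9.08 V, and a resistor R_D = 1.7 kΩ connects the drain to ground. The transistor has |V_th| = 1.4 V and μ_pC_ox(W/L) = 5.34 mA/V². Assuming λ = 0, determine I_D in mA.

I_D = 4.65 mA

V_SG = V_DD − V_G = 11.8 − 9.08 = 2.72 V, so V_ov = 2.72 − 1.4 = 1.32 V.
Assume saturation: I_D = ½ k_p V_ov² = 0.5 × 5.34 × 1.32² = 4.65 mA, giving V_SD = V_DD − I_D R_D = 11.8 − 4.65 × 1.7 = 3.89 V.
V_SD = 3.89 V ≥ V_ov = 1.32 V, confirming saturation.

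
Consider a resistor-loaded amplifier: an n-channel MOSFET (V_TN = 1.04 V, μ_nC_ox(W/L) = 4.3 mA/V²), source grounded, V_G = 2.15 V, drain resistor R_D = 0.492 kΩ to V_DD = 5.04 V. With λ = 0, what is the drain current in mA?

I_D = 2.65 mA

V_GS = V_G = 2.15 V, so V_ov = 2.15 − 1.04 = 1.11 V.
Assume saturation: I_D = ½ k_n V_ov² = 0.5 × 4.3 × 1.11² = 2.65 mA, giving V_DS = V_DD − I_D R_D = 5.04 − 2.65 × 0.492 = 3.74 V.
V_DS = 3.74 V ≥ V_ov = 1.11 V, confirming saturation.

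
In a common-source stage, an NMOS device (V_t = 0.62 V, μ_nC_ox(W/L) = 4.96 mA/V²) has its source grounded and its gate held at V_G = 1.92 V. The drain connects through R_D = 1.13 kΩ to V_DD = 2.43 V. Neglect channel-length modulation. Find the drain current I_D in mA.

I_D = 1.86 mA

V_GS = V_G = 1.92 V, so V_ov = 1.92 − 0.62 = 1.3 V.
Assume saturation: I_D = ½ k_n V_ov² = 0.5 × 4.96 × 1.3² = 4.19 mA, giving V_DS = V_DD − I_D R_D = 2.43 − 4.19 × 1.13 = -2.31 V.
But -2.31 V < V_ov = 1.3 V, so the device is actually in triode.
In triode I_D = k_n[V_ov V_DS − ½ V_DS²] and I_D = (V_DD − V_DS)/R_D. Equating: 2.8 V_DS² − 8.286 V_DS + 2.43 = 0, giving V_DS = 0.33 V (the root below V_ov).
I_D = (2.43 − 0.33) / 1.13 = 1.86 mA.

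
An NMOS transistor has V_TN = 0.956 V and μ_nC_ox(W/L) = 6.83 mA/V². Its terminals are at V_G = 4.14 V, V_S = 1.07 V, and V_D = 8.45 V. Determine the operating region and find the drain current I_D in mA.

V_GS = V_G − V_S = 4.14 − 1.07 = 3.07 V; V_DS = V_D − V_S = 8.45 − 1.07 = 7.38 V.
V_ov = V_GS − V_TN = 3.07 − 0.956 = 2.11 V.
Since V_DS = 7.38 V ≥ V_ov = 2.11 V, the device is in saturation.
I_D = ½ k_n V_ov² = 0.5 × 6.83 × 2.11² = 15.3 mA.

Saturation; I_D = 15.3 mA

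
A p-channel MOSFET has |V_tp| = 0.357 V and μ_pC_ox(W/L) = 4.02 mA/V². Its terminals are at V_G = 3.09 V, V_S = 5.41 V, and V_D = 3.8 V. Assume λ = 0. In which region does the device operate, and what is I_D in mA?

Triode; I_D = 7.49 mA

V_SG = V_S − V_G = 5.41 − 3.09 = 2.32 V; V_SD = V_S − V_D = 5.41 − 3.8 = 1.61 V.
V_ov = V_SG − |V_tp| = 2.32 − 0.357 = 1.96 V.
Since V_SD = 1.61 V < V_ov = 1.96 V, the device is in the triode region.
I_D = k_p [V_ov · V_SD − ½ V_SD²] = 4.02 × [1.96 × 1.61 − 0.5 × 1.61²] = 7.49 mA.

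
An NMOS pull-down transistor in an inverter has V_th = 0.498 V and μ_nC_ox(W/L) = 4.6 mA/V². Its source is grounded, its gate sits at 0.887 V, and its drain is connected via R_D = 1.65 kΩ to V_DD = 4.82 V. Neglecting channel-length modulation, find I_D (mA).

I_D = 0.348 mA

V_GS = V_G = 0.887 V, so V_ov = 0.887 − 0.498 = 0.389 V.
Assume saturation: I_D = ½ k_n V_ov² = 0.5 × 4.6 × 0.389² = 0.348 mA, giving V_DS = V_DD − I_D R_D = 4.82 − 0.348 × 1.65 = 4.25 V.
V_DS = 4.25 V ≥ V_ov = 0.389 V, confirming saturation.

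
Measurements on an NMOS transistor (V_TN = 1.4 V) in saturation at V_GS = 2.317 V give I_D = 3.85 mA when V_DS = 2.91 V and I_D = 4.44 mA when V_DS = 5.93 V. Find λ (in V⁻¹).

λ = 0.0595 V⁻¹

With V_GS fixed, I_D ∝ (1 + λ V_DS) in saturation, so I_D2/I_D1 = (1 + λ V_DS2)/(1 + λ V_DS1).
4.44/3.85 = 1.153 = (1 + 5.93 λ)/(1 + 2.91 λ).
Solving: λ (I_D1 V_DS2 − I_D2 V_DS1) = I_D2 − I_D1, so λ = (4.44 − 3.85) / (3.85 × 5.93 − 4.44 × 2.91) = 0.59 / 9.91 = 0.0595 V⁻¹.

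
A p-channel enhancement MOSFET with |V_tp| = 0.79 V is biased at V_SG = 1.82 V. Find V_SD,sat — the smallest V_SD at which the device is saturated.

The boundary between triode and saturation is V_SD = V_SG − |V_tp| = V_ov.
V_ov = 1.82 − 0.79 = 1.03 V.

V_SD,sat = 1.03 V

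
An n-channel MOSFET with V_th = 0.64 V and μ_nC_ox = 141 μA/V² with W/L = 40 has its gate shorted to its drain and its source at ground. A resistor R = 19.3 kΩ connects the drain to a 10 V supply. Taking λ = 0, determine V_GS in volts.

V_GS = 1.05 V

With gate tied to drain, V_GS = V_DS ≥ V_GS − V_th, so the device is in saturation.
k_n = μ_nC_ox · (W/L) = 5.64 mA/V².
KCL at the drain: ½ k_n (V_GS − V_th)² = (V_DD − V_GS)/R.
Let x = V_GS − 0.64. Then 54.4 x² + x − 9.36 = 0, giving x = 0.406 V (positive root), so V_GS = 1.05 V.
I_D = (V_DD − V_GS)/R = (10 − 1.05) / 19.3 = 0.464 mA.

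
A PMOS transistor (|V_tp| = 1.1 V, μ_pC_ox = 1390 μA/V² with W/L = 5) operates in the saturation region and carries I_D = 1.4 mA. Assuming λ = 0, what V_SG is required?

V_SG = 1.73 V

k_p = μ_pC_ox · (W/L) = 6.95 mA/V².
In saturation I_D = ½ k_p (V_SG − |V_tp|)², so V_SG − |V_tp| = √(2 I_D / k_p) = √(2 × 1.4 / 6.95) = 0.635 V.
V_SG = 1.1 + 0.635 = 1.73 V.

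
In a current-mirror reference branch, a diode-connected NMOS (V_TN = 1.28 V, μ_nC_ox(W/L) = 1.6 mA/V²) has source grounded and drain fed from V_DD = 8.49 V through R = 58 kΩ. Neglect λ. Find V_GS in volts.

V_GS = 1.66 V

With gate tied to drain, V_GS = V_DS ≥ V_GS − V_TN, so the device is in saturation.
KCL at the drain: ½ k_n (V_GS − V_TN)² = (V_DD − V_GS)/R.
Let x = V_GS − 1.28. Then 46.4 x² + x − 7.21 = 0, giving x = 0.384 V (positive root), so V_GS = 1.66 V.
I_D = (V_DD − V_GS)/R = (8.49 − 1.66) / 58 = 0.118 mA.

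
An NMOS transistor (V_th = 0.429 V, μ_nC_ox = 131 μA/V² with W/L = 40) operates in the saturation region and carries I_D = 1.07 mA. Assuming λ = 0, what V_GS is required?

V_GS = 1.07 V

k_n = μ_nC_ox · (W/L) = 5.24 mA/V².
In saturation I_D = ½ k_n (V_GS − V_th)², so V_GS − V_th = √(2 I_D / k_n) = √(2 × 1.07 / 5.24) = 0.639 V.
V_GS = 0.429 + 0.639 = 1.07 V.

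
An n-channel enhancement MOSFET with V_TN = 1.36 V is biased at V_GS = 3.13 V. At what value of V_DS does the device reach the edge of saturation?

The boundary between triode and saturation is V_DS = V_GS − V_TN = V_ov.
V_ov = 3.13 − 1.36 = 1.77 V.

V_DS,sat = 1.77 V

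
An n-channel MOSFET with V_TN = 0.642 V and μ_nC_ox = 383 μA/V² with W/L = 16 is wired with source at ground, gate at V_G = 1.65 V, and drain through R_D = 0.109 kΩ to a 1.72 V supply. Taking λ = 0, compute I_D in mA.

I_D = 3.11 mA

V_GS = V_G = 1.65 V, so V_ov = 1.65 − 0.642 = 1.01 V.
k_n = μ_nC_ox · (W/L) = 6.128 mA/V².
Assume saturation: I_D = ½ k_n V_ov² = 0.5 × 6.128 × 1.01² = 3.11 mA, giving V_DS = V_DD − I_D R_D = 1.72 − 3.11 × 0.109 = 1.38 V.
V_DS = 1.38 V ≥ V_ov = 1.01 V, confirming saturation.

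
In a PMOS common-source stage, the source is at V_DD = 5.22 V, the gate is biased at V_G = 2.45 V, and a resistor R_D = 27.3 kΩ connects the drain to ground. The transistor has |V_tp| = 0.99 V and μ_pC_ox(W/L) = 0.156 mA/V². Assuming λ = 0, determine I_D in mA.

I_D = 0.164 mA

V_SG = V_DD − V_G = 5.22 − 2.45 = 2.77 V, so V_ov = 2.77 − 0.99 = 1.78 V.
Assume saturation: I_D = ½ k_p V_ov² = 0.5 × 0.156 × 1.78² = 0.247 mA, giving V_SD = V_DD − I_D R_D = 5.22 − 0.247 × 27.3 = -1.53 V.
But -1.53 V < V_ov = 1.78 V, so the device is actually in triode.
In triode I_D = k_p[V_ov V_SD − ½ V_SD²] and I_D = (V_DD − V_SD)/R_D. Equating: 2.13 V_SD² − 8.581 V_SD + 5.22 = 0, giving V_SD = 0.747 V (the root below V_ov).
I_D = (5.22 − 0.747) / 27.3 = 0.164 mA.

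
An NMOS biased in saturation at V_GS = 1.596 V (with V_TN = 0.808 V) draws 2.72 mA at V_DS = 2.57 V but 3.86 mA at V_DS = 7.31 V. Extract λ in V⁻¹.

λ = 0.114 V⁻¹

With V_GS fixed, I_D ∝ (1 + λ V_DS) in saturation, so I_D2/I_D1 = (1 + λ V_DS2)/(1 + λ V_DS1).
3.86/2.72 = 1.419 = (1 + 7.31 λ)/(1 + 2.57 λ).
Solving: λ (I_D1 V_DS2 − I_D2 V_DS1) = I_D2 − I_D1, so λ = (3.86 − 2.72) / (2.72 × 7.31 − 3.86 × 2.57) = 1.14 / 9.96 = 0.114 V⁻¹.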